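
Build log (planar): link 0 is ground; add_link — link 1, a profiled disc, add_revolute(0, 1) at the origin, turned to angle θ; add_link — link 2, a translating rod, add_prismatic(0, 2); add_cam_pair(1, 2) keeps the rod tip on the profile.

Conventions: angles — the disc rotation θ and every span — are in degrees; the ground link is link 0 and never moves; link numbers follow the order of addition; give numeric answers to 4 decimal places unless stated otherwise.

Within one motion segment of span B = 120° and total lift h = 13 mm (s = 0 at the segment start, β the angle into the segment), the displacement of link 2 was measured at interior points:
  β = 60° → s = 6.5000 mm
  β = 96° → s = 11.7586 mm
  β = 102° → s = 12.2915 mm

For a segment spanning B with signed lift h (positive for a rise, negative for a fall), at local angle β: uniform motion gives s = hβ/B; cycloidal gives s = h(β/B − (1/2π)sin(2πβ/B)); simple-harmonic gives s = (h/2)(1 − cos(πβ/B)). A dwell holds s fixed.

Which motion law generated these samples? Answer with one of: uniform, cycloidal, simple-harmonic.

candidates at β/B = r: uniform s = h·r (linear in β); cycloidal s = h·(r − sin(2πr)/(2π)); simple-harmonic s = (h/2)(1 − cos(πr))
β=60°: printed 6.5000 | uniform 6.5000, cycloidal 6.5000, simple-harmonic 6.5000
β=96°: printed 11.7586 | uniform 10.4000, cycloidal 12.3677, simple-harmonic 11.7586
β=102°: printed 12.2915 | uniform 11.0500, cycloidal 12.7239, simple-harmonic 12.2915
only one law matches every sample → simple-harmonic

simple-harmonic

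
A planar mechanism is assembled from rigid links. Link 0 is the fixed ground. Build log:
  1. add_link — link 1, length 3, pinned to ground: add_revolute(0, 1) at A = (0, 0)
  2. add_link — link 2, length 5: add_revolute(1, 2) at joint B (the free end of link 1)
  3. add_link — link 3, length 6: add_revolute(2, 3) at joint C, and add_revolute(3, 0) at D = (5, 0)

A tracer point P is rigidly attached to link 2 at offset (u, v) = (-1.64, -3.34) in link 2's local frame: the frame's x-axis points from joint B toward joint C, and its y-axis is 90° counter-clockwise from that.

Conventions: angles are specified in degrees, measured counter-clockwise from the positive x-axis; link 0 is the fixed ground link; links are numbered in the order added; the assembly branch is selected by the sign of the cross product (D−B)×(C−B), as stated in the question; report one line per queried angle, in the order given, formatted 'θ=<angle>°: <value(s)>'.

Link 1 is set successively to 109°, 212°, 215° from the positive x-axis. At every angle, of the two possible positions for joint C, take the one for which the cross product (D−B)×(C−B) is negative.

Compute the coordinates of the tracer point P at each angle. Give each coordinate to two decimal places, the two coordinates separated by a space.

A=(0,0), D=(5.00,0)
θ=109°: B = A + 3.00·(cos109°, sin109°) = (-0.9767, 2.8366)
θ=109°: |BD| = 6.6157
θ=109°: circle(B,5.00) ∩ circle(D,6.00): a=2.4765, h=4.3436
θ=109°:   candidates: C₊=(3.1230,5.6988) cross=28.736; C₋=(-0.6018,-2.1494) cross=-28.736
θ=109°:   branch - wants cross < 0 → take C=(-0.6018,-2.1494) (cross=-28.736)
θ=109°: ex = (C−B)/|BC| = (0.0750,-0.9972); ey = (0.9972,0.0750)
θ=109°: P = B + -1.64·ex + -3.34·ey = (-4.4303,4.2215)
θ=212°: B = A + 3.00·(cos212°, sin212°) = (-2.5441, -1.5898)
θ=212°: |BD| = 7.7098
θ=212°: circle(B,5.00) ∩ circle(D,6.00): a=3.1415, h=3.8898
θ=212°:   candidates: C₊=(-0.2722,2.8643) cross=29.990; C₋=(1.3320,-4.7482) cross=-29.990
θ=212°:   branch - wants cross < 0 → take C=(1.3320,-4.7482) (cross=-29.990)
θ=212°: ex = (C−B)/|BC| = (0.7752,-0.6317); ey = (0.6317,0.7752)
θ=212°: P = B + -1.64·ex + -3.34·ey = (-5.9254,-3.1430)
θ=215°: B = A + 3.00·(cos215°, sin215°) = (-2.4575, -1.7207)
θ=215°: |BD| = 7.6534
θ=215°: circle(B,5.00) ∩ circle(D,6.00): a=3.1081, h=3.9166
θ=215°:   candidates: C₊=(-0.3095,2.7944) cross=29.975; C₋=(1.4516,-4.8383) cross=-29.975
θ=215°:   branch - wants cross < 0 → take C=(1.4516,-4.8383) (cross=-29.975)
θ=215°: ex = (C−B)/|BC| = (0.7818,-0.6235); ey = (0.6235,0.7818)
θ=215°: P = B + -1.64·ex + -3.34·ey = (-5.8222,-3.3094)

θ=109°: -4.43 4.22
θ=212°: -5.93 -3.14
θ=215°: -5.82 -3.31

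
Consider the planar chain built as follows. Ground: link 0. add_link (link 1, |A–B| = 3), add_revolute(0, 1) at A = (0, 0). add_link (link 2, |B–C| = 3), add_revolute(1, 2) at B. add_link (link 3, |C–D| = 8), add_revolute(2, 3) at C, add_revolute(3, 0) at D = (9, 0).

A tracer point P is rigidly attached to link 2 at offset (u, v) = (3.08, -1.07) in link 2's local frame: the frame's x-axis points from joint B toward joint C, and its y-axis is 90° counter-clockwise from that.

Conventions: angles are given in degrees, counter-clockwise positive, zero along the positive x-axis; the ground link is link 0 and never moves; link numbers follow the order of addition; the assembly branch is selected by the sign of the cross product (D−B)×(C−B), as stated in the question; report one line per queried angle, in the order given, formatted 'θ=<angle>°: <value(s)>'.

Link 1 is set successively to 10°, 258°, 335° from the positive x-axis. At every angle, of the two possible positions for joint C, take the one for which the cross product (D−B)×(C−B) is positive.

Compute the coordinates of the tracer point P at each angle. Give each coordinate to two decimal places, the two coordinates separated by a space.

A=(0,0), D=(9.00,0)
θ=10°: B = A + 3.00·(cos10°, sin10°) = (2.9544, 0.5209)
θ=10°: |BD| = 6.0680
θ=10°: circle(B,3.00) ∩ circle(D,8.00): a=-1.4980, h=2.5992
θ=10°:   candidates: C₊=(1.6851,3.2392) cross=15.772; C₋=(1.2388,-1.9401) cross=-15.772
θ=10°:   branch + wants cross > 0 → take C=(1.6851,3.2392) (cross=15.772)
θ=10°: ex = (C−B)/|BC| = (-0.4231,0.9061); ey = (-0.9061,-0.4231)
θ=10°: P = B + 3.08·ex + -1.07·ey = (2.6208,3.7644)
θ=258°: B = A + 3.00·(cos258°, sin258°) = (-0.6237, -2.9344)
θ=258°: |BD| = 10.0612
θ=258°: circle(B,3.00) ∩ circle(D,8.00): a=2.2973, h=1.9293
θ=258°:   candidates: C₊=(1.0110,-0.4189) cross=19.411; C₋=(2.1364,-4.1099) cross=-19.411
θ=258°:   branch + wants cross > 0 → take C=(1.0110,-0.4189) (cross=19.411)
θ=258°: ex = (C−B)/|BC| = (0.5449,0.8385); ey = (-0.8385,0.5449)
θ=258°: P = B + 3.08·ex + -1.07·ey = (1.9518,-0.9349)
θ=335°: B = A + 3.00·(cos335°, sin335°) = (2.7189, -1.2679)
θ=335°: |BD| = 6.4078
θ=335°: circle(B,3.00) ∩ circle(D,8.00): a=-1.0878, h=2.7958
θ=335°:   candidates: C₊=(1.0994,1.2575) cross=17.915; C₋=(2.2058,-4.2237) cross=-17.915
θ=335°:   branch + wants cross > 0 → take C=(1.0994,1.2575) (cross=17.915)
θ=335°: ex = (C−B)/|BC| = (-0.5398,0.8418); ey = (-0.8418,-0.5398)
θ=335°: P = B + 3.08·ex + -1.07·ey = (1.9570,1.9024)

θ=10°: 2.62 3.76
θ=258°: 1.95 -0.93
θ=335°: 1.96 1.90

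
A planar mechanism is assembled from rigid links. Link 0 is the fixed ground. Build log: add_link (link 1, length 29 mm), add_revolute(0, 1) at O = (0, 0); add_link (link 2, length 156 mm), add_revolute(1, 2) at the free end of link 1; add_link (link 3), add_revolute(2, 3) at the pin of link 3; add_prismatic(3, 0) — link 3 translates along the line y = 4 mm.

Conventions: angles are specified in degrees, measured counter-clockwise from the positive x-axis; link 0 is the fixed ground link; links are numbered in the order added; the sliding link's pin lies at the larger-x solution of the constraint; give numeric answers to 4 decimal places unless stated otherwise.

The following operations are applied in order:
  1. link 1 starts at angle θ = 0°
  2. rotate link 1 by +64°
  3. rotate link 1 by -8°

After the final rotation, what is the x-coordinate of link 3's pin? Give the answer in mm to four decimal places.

geometry: r = 29 mm, L = 156 mm, e = 4 mm; θ starts at 0°
rotate link 1 by +64°: θ ← 0° +64° = 64°
rotate link 1 by -8°: θ ← 64° -8° = 56°
crank pin P = (r cos θ, r sin θ) = (16.216594, 24.042090)
h = r sin θ − e = 24.042090 − 4 = 20.042090
x = r cos θ + √(L² − h²) = 16.216594 + 154.707190 = 170.923784

170.9238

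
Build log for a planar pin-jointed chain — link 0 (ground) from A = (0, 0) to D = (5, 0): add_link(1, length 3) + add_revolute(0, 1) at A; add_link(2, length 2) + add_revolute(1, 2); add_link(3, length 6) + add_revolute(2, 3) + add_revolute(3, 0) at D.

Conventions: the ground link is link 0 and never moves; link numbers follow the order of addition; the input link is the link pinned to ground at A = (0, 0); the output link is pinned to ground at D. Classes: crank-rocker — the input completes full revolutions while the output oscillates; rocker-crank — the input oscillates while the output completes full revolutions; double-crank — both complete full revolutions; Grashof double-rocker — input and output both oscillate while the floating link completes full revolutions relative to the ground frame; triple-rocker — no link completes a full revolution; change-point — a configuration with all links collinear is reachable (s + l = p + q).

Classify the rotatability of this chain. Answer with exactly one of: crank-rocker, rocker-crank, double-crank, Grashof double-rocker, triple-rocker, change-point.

lengths: ground=5, input=3, coupler=2, output=6
sorted: s=2 (shortest), l=6 (longest), p+q=8
s + l = 8 vs p + q = 8
s + l = p + q → change-point (collinear configuration reachable)

change-point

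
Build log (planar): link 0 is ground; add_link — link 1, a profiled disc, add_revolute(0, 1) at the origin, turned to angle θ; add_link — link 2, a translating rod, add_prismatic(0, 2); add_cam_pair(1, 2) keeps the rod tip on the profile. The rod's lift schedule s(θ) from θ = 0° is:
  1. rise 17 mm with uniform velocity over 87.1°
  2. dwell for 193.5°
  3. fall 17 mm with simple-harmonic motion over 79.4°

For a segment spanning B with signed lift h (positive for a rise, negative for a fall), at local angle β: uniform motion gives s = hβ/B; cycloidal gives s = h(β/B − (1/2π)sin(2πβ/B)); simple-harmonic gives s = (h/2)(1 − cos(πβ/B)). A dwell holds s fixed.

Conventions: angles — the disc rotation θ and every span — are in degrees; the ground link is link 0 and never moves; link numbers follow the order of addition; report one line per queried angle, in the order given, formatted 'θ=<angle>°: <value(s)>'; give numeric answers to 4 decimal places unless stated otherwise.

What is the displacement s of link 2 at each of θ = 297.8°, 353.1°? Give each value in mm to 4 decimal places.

seg 1 [0°–87.1°] uniform, h=17: full span → s += 17 → s = 17.0000
seg 2 [87.1°–280.6°] dwell: s stays 17.0000
seg 3 [280.6°–360°] simple-harmonic, h=-17: θ=297.8° here. β=17.2, B=79.4. -17/2·(1 − cos(π·0.2166)) = -1.8936 → s = 15.1064
seg 3 [280.6°–360°] simple-harmonic, h=-17: θ=353.1° here. β=72.5, B=79.4. -17/2·(1 − cos(π·0.9131)) = -16.6852 → s = 0.3148

θ=297.8°: 15.1064
θ=353.1°: 0.3148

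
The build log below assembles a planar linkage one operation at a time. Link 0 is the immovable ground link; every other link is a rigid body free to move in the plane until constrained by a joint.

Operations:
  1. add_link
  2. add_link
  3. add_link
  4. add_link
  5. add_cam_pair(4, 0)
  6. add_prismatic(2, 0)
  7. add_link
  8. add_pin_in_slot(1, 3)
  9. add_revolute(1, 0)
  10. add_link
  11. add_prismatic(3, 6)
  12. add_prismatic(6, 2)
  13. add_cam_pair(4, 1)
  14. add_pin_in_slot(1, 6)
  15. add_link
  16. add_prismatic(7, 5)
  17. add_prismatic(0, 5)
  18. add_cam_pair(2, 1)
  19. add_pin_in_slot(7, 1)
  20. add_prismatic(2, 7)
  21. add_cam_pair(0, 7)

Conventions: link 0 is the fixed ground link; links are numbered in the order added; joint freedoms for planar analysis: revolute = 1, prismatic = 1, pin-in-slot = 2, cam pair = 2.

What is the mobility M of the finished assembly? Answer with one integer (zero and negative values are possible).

(L,J1,J2)=(1,0,0); link0 fixed
link1: (2,0,0)
link2: (3,0,0)
link3: (4,0,0)
link4: (5,0,0)
C 4-0 [J2]: (5,0,1)
P 2-0 [J1]: (5,1,1)
link5: (6,1,1)
PS 1-3 [J2]: (6,1,2)
R 1-0 [J1]: (6,2,2)
link6: (7,2,2)
P 3-6 [J1]: (7,3,2)
P 6-2 [J1]: (7,4,2)
C 4-1 [J2]: (7,4,3)
PS 1-6 [J2]: (7,4,4)
link7: (8,4,4)
P 7-5 [J1]: (8,5,4)
P 0-5 [J1]: (8,6,4)
C 2-1 [J2]: (8,6,5)
PS 7-1 [J2]: (8,6,6)
P 2-7 [J1]: (8,7,6)
C 0-7 [J2]: (8,7,7)
Grübler: 3·7 − 2·7 − 7 = 0

M = 0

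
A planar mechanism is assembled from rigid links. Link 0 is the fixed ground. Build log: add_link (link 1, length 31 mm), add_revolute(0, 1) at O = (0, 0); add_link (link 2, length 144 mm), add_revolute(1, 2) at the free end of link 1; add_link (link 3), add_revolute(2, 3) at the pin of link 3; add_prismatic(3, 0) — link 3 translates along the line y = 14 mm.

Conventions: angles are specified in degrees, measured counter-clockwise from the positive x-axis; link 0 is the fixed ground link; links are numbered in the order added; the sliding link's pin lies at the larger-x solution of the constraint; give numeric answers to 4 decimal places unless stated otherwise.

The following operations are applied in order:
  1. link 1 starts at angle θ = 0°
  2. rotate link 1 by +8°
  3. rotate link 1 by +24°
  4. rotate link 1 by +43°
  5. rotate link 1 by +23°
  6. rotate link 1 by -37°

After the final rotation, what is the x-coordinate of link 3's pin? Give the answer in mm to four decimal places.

geometry: r = 31 mm, L = 144 mm, e = 14 mm; θ starts at 0°
rotate link 1 by +8°: θ ← 0° +8° = 8°
rotate link 1 by +24°: θ ← 8° +24° = 32°
rotate link 1 by +43°: θ ← 32° +43° = 75°
rotate link 1 by +23°: θ ← 75° +23° = 98°
rotate link 1 by -37°: θ ← 98° -37° = 61°
crank pin P = (r cos θ, r sin θ) = (15.029098, 27.113211)
h = r sin θ − e = 27.113211 − 14 = 13.113211
x = r cos θ + √(L² − h²) = 15.029098 + 143.401687 = 158.430785

158.4308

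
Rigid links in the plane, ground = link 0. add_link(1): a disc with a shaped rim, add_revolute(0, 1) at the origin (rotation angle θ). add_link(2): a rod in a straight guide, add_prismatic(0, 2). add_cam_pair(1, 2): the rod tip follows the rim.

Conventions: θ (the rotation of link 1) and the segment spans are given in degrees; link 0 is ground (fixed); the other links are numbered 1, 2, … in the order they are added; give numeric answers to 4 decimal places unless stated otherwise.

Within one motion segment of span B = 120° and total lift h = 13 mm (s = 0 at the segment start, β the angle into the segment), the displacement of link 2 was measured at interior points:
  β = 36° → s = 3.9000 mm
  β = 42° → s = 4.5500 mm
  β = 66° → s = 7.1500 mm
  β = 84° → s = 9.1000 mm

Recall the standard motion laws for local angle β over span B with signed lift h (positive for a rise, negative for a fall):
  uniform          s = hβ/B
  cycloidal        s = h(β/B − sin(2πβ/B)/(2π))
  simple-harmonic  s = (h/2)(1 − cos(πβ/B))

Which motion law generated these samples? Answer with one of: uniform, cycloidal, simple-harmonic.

candidates at β/B = r: uniform s = h·r (linear in β); cycloidal s = h·(r − sin(2πr)/(2π)); simple-harmonic s = (h/2)(1 − cos(πr))
β=36°: printed 3.9000 | uniform 3.9000, cycloidal 1.9323, simple-harmonic 2.6794
β=42°: printed 4.5500 | uniform 4.5500, cycloidal 2.8761, simple-harmonic 3.5491
β=66°: printed 7.1500 | uniform 7.1500, cycloidal 7.7894, simple-harmonic 7.5168
β=84°: printed 9.1000 | uniform 9.1000, cycloidal 11.0677, simple-harmonic 10.3206
only one law matches every sample → uniform

uniform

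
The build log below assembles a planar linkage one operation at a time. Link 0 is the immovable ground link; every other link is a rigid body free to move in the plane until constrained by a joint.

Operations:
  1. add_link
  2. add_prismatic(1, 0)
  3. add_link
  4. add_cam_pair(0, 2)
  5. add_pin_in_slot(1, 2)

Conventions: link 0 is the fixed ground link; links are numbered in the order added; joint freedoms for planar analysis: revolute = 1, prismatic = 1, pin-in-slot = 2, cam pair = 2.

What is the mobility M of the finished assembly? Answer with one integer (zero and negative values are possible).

ground; <1,0,0>
#1 <2,0,0>
P:1↔0 J1 <2,1,0>
#2 <3,1,0>
C:0↔2 J2 <3,1,1>
PS:1↔2 J2 <3,1,2>
3×2 − 2×1 − 1×2 = 2

M = 2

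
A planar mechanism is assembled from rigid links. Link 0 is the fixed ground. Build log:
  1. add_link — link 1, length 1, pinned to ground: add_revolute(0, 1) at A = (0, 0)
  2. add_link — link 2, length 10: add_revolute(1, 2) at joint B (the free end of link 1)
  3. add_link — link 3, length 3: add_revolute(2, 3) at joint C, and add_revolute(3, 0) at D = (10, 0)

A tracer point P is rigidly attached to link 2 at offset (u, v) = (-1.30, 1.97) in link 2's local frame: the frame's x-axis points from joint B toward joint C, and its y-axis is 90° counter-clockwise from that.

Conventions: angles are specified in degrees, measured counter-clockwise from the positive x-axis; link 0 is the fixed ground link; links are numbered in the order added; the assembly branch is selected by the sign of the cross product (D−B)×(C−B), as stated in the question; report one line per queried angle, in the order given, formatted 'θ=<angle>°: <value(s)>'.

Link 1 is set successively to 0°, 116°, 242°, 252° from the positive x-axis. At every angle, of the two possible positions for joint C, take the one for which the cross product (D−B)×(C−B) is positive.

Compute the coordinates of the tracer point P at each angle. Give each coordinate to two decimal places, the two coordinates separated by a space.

A=(0,0), D=(10.00,0)
θ=0°: B = A + 1.00·(cos0°, sin0°) = (1.0000, 0.0000)
θ=0°: |BD| = 9.0000
θ=0°: circle(B,10.00) ∩ circle(D,3.00): a=9.5556, h=2.9481
θ=0°:   candidates: C₊=(10.5556,2.9481) cross=26.533; C₋=(10.5556,-2.9481) cross=-26.533
θ=0°:   branch + wants cross > 0 → take C=(10.5556,2.9481) (cross=26.533)
θ=0°: ex = (C−B)/|BC| = (0.9556,0.2948); ey = (-0.2948,0.9556)
θ=0°: P = B + -1.30·ex + 1.97·ey = (-0.8230,1.4992)
θ=116°: B = A + 1.00·(cos116°, sin116°) = (-0.4384, 0.8988)
θ=116°: |BD| = 10.4770
θ=116°: circle(B,10.00) ∩ circle(D,3.00): a=9.5813, h=2.8632
θ=116°:   candidates: C₊=(9.3533,2.9295) cross=29.998; C₋=(8.8620,-2.7758) cross=-29.998
θ=116°:   branch + wants cross > 0 → take C=(9.3533,2.9295) (cross=29.998)
θ=116°: ex = (C−B)/|BC| = (0.9792,0.2031); ey = (-0.2031,0.9792)
θ=116°: P = B + -1.30·ex + 1.97·ey = (-2.1113,2.5638)
θ=242°: B = A + 1.00·(cos242°, sin242°) = (-0.4695, -0.8829)
θ=242°: |BD| = 10.5066
θ=242°: circle(B,10.00) ∩ circle(D,3.00): a=9.5839, h=2.8546
θ=242°:   candidates: C₊=(8.8407,2.7669) cross=29.992; C₋=(9.3204,-2.9220) cross=-29.992
θ=242°:   branch + wants cross > 0 → take C=(8.8407,2.7669) (cross=29.992)
θ=242°: ex = (C−B)/|BC| = (0.9310,0.3650); ey = (-0.3650,0.9310)
θ=242°: P = B + -1.30·ex + 1.97·ey = (-2.3988,0.4767)
θ=252°: B = A + 1.00·(cos252°, sin252°) = (-0.3090, -0.9511)
θ=252°: |BD| = 10.3528
θ=252°: circle(B,10.00) ∩ circle(D,3.00): a=9.5713, h=2.8964
θ=252°:   candidates: C₊=(8.9558,2.8124) cross=29.986; C₋=(9.4879,-2.9560) cross=-29.986
θ=252°:   branch + wants cross > 0 → take C=(8.9558,2.8124) (cross=29.986)
θ=252°: ex = (C−B)/|BC| = (0.9265,0.3763); ey = (-0.3763,0.9265)
θ=252°: P = B + -1.30·ex + 1.97·ey = (-2.2548,0.3849)

θ=0°: -0.82 1.50
θ=116°: -2.11 2.56
θ=242°: -2.40 0.48
θ=252°: -2.25 0.38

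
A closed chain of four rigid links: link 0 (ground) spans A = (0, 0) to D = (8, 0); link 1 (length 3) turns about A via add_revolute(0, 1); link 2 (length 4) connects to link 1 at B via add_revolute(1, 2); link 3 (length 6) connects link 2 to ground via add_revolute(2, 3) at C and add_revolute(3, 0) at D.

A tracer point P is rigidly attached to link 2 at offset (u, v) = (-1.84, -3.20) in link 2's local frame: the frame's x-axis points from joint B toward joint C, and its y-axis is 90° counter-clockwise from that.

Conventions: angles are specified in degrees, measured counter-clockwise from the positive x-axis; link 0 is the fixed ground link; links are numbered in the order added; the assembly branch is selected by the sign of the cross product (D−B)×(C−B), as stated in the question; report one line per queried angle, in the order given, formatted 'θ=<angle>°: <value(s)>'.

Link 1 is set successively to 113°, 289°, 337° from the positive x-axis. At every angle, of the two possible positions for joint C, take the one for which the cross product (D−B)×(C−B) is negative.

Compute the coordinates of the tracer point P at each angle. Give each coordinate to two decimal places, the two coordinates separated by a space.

A=(0,0), D=(8.00,0)
θ=113°: B = A + 3.00·(cos113°, sin113°) = (-1.1722, 2.7615)
θ=113°: |BD| = 9.5789
θ=113°: circle(B,4.00) ∩ circle(D,6.00): a=3.7455, h=1.4041
θ=113°:   candidates: C₊=(2.8190,3.0262) cross=13.449; C₋=(2.0095,0.3373) cross=-13.449
θ=113°:   branch - wants cross < 0 → take C=(2.0095,0.3373) (cross=-13.449)
θ=113°: ex = (C−B)/|BC| = (0.7954,-0.6061); ey = (0.6061,0.7954)
θ=113°: P = B + -1.84·ex + -3.20·ey = (-4.5752,1.3313)
θ=289°: B = A + 3.00·(cos289°, sin289°) = (0.9767, -2.8366)
θ=289°: |BD| = 7.5745
θ=289°: circle(B,4.00) ∩ circle(D,6.00): a=2.4670, h=3.1486
θ=289°:   candidates: C₊=(2.0851,1.0068) cross=23.849; C₋=(4.4433,-4.8322) cross=-23.849
θ=289°:   branch - wants cross < 0 → take C=(4.4433,-4.8322) (cross=-23.849)
θ=289°: ex = (C−B)/|BC| = (0.8667,-0.4989); ey = (0.4989,0.8667)
θ=289°: P = B + -1.84·ex + -3.20·ey = (-2.2144,-4.6919)
θ=337°: B = A + 3.00·(cos337°, sin337°) = (2.7615, -1.1722)
θ=337°: |BD| = 5.3680
θ=337°: circle(B,4.00) ∩ circle(D,6.00): a=0.8211, h=3.9148
θ=337°:   candidates: C₊=(2.7080,2.8274) cross=21.015; C₋=(4.4177,-4.8132) cross=-21.015
θ=337°:   branch - wants cross < 0 → take C=(4.4177,-4.8132) (cross=-21.015)
θ=337°: ex = (C−B)/|BC| = (0.4140,-0.9103); ey = (0.9103,0.4140)
θ=337°: P = B + -1.84·ex + -3.20·ey = (-0.9131,-0.8223)

θ=113°: -4.58 1.33
θ=289°: -2.21 -4.69
θ=337°: -0.91 -0.82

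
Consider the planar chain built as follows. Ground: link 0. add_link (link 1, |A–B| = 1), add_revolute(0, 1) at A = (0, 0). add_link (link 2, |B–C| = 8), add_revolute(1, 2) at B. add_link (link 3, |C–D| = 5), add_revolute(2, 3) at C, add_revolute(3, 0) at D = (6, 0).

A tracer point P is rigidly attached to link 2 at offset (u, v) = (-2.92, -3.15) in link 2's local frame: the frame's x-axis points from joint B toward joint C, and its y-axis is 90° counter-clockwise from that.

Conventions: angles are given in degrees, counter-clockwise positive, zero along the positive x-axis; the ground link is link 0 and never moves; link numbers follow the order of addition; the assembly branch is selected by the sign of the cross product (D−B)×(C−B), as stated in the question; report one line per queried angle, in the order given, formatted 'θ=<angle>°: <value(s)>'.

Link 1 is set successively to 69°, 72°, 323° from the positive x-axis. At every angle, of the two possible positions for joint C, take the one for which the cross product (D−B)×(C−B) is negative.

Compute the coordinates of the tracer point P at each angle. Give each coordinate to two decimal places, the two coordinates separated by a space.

A=(0,0), D=(6.00,0)
θ=69°: B = A + 1.00·(cos69°, sin69°) = (0.3584, 0.9336)
θ=69°: |BD| = 5.7184
θ=69°: circle(B,8.00) ∩ circle(D,5.00): a=6.2692, h=4.9696
θ=69°:   candidates: C₊=(7.3548,4.8129) cross=28.418; C₋=(5.7322,-4.9928) cross=-28.418
θ=69°:   branch - wants cross < 0 → take C=(5.7322,-4.9928) (cross=-28.418)
θ=69°: ex = (C−B)/|BC| = (0.6717,-0.7408); ey = (0.7408,0.6717)
θ=69°: P = B + -2.92·ex + -3.15·ey = (-3.9366,0.9808)
θ=72°: B = A + 1.00·(cos72°, sin72°) = (0.3090, 0.9511)
θ=72°: |BD| = 5.7699
θ=72°: circle(B,8.00) ∩ circle(D,5.00): a=6.2646, h=4.9755
θ=72°:   candidates: C₊=(7.3080,4.8259) cross=28.708; C₋=(5.6678,-4.9890) cross=-28.708
θ=72°:   branch - wants cross < 0 → take C=(5.6678,-4.9890) (cross=-28.708)
θ=72°: ex = (C−B)/|BC| = (0.6698,-0.7425); ey = (0.7425,0.6698)
θ=72°: P = B + -2.92·ex + -3.15·ey = (-3.9858,1.0091)
θ=323°: B = A + 1.00·(cos323°, sin323°) = (0.7986, -0.6018)
θ=323°: |BD| = 5.2361
θ=323°: circle(B,8.00) ∩ circle(D,5.00): a=6.3422, h=4.8761
θ=323°:   candidates: C₊=(6.5384,4.9709) cross=25.532; C₋=(7.6593,-4.7167) cross=-25.532
θ=323°:   branch - wants cross < 0 → take C=(7.6593,-4.7167) (cross=-25.532)
θ=323°: ex = (C−B)/|BC| = (0.8576,-0.5144); ey = (0.5144,0.8576)
θ=323°: P = B + -2.92·ex + -3.15·ey = (-3.3257,-1.8013)

θ=69°: -3.94 0.98
θ=72°: -3.99 1.01
θ=323°: -3.33 -1.80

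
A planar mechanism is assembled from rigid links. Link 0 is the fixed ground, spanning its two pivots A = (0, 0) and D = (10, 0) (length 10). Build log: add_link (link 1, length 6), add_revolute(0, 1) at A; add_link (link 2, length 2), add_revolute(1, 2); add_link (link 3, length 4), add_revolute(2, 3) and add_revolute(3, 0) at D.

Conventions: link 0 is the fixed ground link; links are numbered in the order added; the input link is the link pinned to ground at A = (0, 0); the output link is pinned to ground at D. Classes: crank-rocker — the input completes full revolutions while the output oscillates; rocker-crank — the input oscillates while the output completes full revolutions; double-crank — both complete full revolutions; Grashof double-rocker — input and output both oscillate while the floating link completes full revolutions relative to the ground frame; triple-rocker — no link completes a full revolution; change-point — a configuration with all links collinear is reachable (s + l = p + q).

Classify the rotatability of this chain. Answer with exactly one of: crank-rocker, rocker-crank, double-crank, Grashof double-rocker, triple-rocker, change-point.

lengths: ground=10, input=6, coupler=2, output=4
sorted: s=2 (shortest), l=10 (longest), p+q=10
s + l = 12 vs p + q = 10
s + l > p + q → non-Grashof → no link fully rotates → triple-rocker

triple-rocker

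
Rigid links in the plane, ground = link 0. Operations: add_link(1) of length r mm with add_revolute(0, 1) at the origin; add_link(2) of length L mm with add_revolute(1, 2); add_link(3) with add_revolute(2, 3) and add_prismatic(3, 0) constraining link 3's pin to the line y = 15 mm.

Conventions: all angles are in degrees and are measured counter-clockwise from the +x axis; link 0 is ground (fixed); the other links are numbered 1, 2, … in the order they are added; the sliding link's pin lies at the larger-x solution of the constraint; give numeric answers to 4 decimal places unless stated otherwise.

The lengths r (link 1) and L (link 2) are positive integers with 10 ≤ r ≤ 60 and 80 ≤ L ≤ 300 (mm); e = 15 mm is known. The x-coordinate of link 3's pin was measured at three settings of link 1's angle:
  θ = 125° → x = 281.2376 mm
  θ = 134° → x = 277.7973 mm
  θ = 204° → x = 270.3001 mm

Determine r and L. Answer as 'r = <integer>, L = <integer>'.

constraint per measurement: (x − r cos θ)² + (r sin θ − e)² = L²
subtracting the θ₁ and θ₂ equations cancels the r² and L² terms:
r = (x₁² − x₂²) / (2[(x₁cos θ₁ + e sin θ₁) − (x₂cos θ₂ + e sin θ₂)]) = 28.9994 → r = 29
L² = (x₁ − r cos θ₁)² + (r sin θ₁ − e)² = 88803.9785 → L = 298.0000 → L = 298
check at θ₃=204°: x = 270.3001 (printed 270.3001) ✓

r = 29, L = 298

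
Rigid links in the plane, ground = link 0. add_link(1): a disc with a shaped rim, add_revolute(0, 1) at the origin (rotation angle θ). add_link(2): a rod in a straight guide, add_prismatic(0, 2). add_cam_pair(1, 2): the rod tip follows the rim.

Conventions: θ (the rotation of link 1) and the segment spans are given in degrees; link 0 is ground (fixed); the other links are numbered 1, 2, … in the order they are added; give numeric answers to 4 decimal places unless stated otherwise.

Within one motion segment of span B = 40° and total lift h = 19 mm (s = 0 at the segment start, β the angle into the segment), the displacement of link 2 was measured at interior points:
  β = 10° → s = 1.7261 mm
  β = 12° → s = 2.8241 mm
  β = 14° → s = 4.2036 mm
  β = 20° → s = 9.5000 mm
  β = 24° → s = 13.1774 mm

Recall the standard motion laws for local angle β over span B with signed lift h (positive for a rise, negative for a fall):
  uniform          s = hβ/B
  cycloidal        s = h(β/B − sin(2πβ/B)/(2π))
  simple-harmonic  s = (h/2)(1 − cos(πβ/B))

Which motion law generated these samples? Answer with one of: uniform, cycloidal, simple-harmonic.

candidates at β/B = r: uniform s = h·r (linear in β); cycloidal s = h·(r − sin(2πr)/(2π)); simple-harmonic s = (h/2)(1 − cos(πr))
β=10°: printed 1.7261 | uniform 4.7500, cycloidal 1.7261, simple-harmonic 2.7825
β=12°: printed 2.8241 | uniform 5.7000, cycloidal 2.8241, simple-harmonic 3.9160
β=14°: printed 4.2036 | uniform 6.6500, cycloidal 4.2036, simple-harmonic 5.1871
β=20°: printed 9.5000 | uniform 9.5000, cycloidal 9.5000, simple-harmonic 9.5000
β=24°: printed 13.1774 | uniform 11.4000, cycloidal 13.1774, simple-harmonic 12.4357
only one law matches every sample → cycloidal

cycloidal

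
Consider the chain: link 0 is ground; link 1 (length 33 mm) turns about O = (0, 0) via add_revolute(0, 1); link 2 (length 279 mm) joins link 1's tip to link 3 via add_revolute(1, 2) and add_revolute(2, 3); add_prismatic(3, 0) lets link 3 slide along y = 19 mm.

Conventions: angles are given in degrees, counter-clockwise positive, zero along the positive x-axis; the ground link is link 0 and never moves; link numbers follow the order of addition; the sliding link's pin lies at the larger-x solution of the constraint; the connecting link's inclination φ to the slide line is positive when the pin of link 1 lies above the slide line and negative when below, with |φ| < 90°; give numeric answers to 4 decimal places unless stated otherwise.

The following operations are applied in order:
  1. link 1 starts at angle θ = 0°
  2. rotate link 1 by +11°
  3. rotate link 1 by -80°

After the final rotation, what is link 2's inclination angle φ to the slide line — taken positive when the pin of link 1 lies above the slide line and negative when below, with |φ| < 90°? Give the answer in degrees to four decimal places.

geometry: r = 33 mm, L = 279 mm, e = 19 mm; θ starts at 0°
rotate link 1 by +11°: θ ← 0° +11° = 11°
rotate link 1 by -80°: θ ← 11° -80° = -69°
h = r sin θ − e = -30.808154 − 19 = -49.808154
sin φ = h / L = -49.808154 / 279 = -0.17852385
φ = arcsin(-0.17852385) = -10.283790°

-10.2838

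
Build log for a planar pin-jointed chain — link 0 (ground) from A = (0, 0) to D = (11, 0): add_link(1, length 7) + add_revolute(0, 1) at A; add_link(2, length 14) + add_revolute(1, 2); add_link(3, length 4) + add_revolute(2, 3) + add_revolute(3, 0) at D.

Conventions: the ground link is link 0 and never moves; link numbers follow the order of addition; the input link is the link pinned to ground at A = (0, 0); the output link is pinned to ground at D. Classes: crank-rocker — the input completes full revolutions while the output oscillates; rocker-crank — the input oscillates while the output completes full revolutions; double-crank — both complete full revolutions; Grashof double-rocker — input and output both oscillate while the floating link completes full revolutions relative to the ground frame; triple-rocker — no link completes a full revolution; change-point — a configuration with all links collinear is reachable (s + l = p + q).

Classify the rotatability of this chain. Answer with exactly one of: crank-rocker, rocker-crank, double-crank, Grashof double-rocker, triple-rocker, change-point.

lengths: ground=11, input=7, coupler=14, output=4
sorted: s=4 (shortest), l=14 (longest), p+q=18
s + l = 18 vs p + q = 18
s + l = p + q → change-point (collinear configuration reachable)

change-point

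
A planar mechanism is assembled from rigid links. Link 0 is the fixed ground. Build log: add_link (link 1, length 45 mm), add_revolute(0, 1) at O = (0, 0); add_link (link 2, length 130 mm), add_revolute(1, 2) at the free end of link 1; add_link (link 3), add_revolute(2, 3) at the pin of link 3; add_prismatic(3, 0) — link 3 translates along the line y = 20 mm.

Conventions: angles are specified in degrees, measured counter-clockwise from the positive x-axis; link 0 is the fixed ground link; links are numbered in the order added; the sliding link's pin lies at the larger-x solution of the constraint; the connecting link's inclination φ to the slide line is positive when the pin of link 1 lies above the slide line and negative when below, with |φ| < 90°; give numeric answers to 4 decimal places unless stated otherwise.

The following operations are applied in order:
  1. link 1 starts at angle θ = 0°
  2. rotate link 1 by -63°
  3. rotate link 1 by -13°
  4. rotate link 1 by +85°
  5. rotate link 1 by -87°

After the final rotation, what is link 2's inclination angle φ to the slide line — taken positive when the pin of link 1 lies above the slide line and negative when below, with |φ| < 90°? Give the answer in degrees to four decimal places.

geometry: r = 45 mm, L = 130 mm, e = 20 mm; θ starts at 0°
rotate link 1 by -63°: θ ← 0° -63° = -63°
rotate link 1 by -13°: θ ← -63° -13° = -76°
rotate link 1 by +85°: θ ← -76° +85° = 9°
rotate link 1 by -87°: θ ← 9° -87° = -78°
h = r sin θ − e = -44.016642 − 20 = -64.016642
sin φ = h / L = -64.016642 / 130 = -0.49243571
φ = arcsin(-0.49243571) = -29.500800°

-29.5008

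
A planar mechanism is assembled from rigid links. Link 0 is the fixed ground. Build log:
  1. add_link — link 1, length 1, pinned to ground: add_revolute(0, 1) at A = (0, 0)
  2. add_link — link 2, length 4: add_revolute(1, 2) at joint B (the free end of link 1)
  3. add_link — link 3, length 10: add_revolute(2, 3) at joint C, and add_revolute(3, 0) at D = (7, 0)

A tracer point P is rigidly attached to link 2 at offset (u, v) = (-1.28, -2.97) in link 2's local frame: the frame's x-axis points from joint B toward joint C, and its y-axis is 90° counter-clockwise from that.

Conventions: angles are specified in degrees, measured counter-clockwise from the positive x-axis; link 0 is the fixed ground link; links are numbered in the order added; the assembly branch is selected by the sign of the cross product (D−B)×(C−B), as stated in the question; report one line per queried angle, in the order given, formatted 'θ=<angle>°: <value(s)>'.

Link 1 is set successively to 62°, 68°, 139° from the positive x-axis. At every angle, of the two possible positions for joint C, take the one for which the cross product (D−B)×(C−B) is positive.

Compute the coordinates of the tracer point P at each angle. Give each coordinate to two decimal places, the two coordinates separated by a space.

A=(0,0), D=(7.00,0)
θ=62°: B = A + 1.00·(cos62°, sin62°) = (0.4695, 0.8829)
θ=62°: |BD| = 6.5899
θ=62°: circle(B,4.00) ∩ circle(D,10.00): a=-3.0784, h=2.5541
θ=62°:   candidates: C₊=(-2.2389,3.8265) cross=16.832; C₋=(-2.9234,-1.2357) cross=-16.832
θ=62°:   branch + wants cross > 0 → take C=(-2.2389,3.8265) (cross=16.832)
θ=62°: ex = (C−B)/|BC| = (-0.6771,0.7359); ey = (-0.7359,-0.6771)
θ=62°: P = B + -1.28·ex + -2.97·ey = (3.5218,1.9520)
θ=68°: B = A + 1.00·(cos68°, sin68°) = (0.3746, 0.9272)
θ=68°: |BD| = 6.6900
θ=68°: circle(B,4.00) ∩ circle(D,10.00): a=-2.9331, h=2.7197
θ=68°:   candidates: C₊=(-2.1532,4.0272) cross=18.195; C₋=(-2.9071,-1.3598) cross=-18.195
θ=68°:   branch + wants cross > 0 → take C=(-2.1532,4.0272) (cross=18.195)
θ=68°: ex = (C−B)/|BC| = (-0.6320,0.7750); ey = (-0.7750,-0.6320)
θ=68°: P = B + -1.28·ex + -2.97·ey = (3.4853,1.8121)
θ=139°: B = A + 1.00·(cos139°, sin139°) = (-0.7547, 0.6561)
θ=139°: |BD| = 7.7824
θ=139°: circle(B,4.00) ∩ circle(D,10.00): a=-1.5056, h=3.7058
θ=139°:   candidates: C₊=(-1.9425,4.4756) cross=28.840; C₋=(-2.5673,-2.9097) cross=-28.840
θ=139°:   branch + wants cross > 0 → take C=(-1.9425,4.4756) (cross=28.840)
θ=139°: ex = (C−B)/|BC| = (-0.2970,0.9549); ey = (-0.9549,-0.2970)
θ=139°: P = B + -1.28·ex + -2.97·ey = (2.4614,0.3158)

θ=62°: 3.52 1.95
θ=68°: 3.49 1.81
θ=139°: 2.46 0.32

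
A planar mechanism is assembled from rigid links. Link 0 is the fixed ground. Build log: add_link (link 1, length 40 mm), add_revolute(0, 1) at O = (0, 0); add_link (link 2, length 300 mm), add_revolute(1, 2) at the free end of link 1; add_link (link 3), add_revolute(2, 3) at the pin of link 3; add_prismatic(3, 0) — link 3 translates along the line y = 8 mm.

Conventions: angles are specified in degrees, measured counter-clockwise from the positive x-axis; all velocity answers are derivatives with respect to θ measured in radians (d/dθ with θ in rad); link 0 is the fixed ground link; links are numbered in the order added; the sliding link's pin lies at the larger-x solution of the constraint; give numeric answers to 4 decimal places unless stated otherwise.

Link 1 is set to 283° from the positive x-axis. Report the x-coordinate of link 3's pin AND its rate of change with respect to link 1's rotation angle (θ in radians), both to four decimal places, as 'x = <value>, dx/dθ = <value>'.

geometry: r = 40 mm, L = 300 mm, e = 8 mm
crank pin P = (r cos θ, r sin θ) = (8.998042, -38.974803)
h = r sin θ − e = -38.974803 − 8 = -46.974803
x = r cos θ + √(L² − h²) = 8.998042 + 296.299456 = 305.297499
dx/dθ = −r sin θ − h·r cos θ/√(L² − h²) (θ in radians; h = -46.974803) = 40.401337

x = 305.2975, dx/dθ = 40.4013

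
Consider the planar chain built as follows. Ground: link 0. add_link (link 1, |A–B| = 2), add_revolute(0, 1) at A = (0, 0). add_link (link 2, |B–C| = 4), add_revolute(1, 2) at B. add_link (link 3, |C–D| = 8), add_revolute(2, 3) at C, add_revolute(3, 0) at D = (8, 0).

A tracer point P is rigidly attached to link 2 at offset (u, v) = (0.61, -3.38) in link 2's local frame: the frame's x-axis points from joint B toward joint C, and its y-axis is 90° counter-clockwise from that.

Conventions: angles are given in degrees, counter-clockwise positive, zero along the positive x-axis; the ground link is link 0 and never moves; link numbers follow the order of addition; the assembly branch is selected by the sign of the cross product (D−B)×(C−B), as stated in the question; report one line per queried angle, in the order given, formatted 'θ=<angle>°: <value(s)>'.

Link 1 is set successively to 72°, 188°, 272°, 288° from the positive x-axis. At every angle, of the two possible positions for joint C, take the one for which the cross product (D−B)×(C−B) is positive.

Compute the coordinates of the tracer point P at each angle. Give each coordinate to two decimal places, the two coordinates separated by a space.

A=(0,0), D=(8.00,0)
θ=72°: B = A + 2.00·(cos72°, sin72°) = (0.6180, 1.9021)
θ=72°: |BD| = 7.6231
θ=72°: circle(B,4.00) ∩ circle(D,8.00): a=0.6632, h=3.9446
θ=72°:   candidates: C₊=(2.2445,5.5565) cross=30.070; C₋=(0.2760,-2.0832) cross=-30.070
θ=72°:   branch + wants cross > 0 → take C=(2.2445,5.5565) (cross=30.070)
θ=72°: ex = (C−B)/|BC| = (0.4066,0.9136); ey = (-0.9136,0.4066)
θ=72°: P = B + 0.61·ex + -3.38·ey = (3.9540,1.0850)
θ=188°: B = A + 2.00·(cos188°, sin188°) = (-1.9805, -0.2783)
θ=188°: |BD| = 9.9844
θ=188°: circle(B,4.00) ∩ circle(D,8.00): a=2.5885, h=3.0496
θ=188°:   candidates: C₊=(0.5219,2.8422) cross=30.448; C₋=(0.6919,-3.2546) cross=-30.448
θ=188°:   branch + wants cross > 0 → take C=(0.5219,2.8422) (cross=30.448)
θ=188°: ex = (C−B)/|BC| = (0.6256,0.7801); ey = (-0.7801,0.6256)
θ=188°: P = B + 0.61·ex + -3.38·ey = (1.0379,-1.9170)
θ=272°: B = A + 2.00·(cos272°, sin272°) = (0.0698, -1.9988)
θ=272°: |BD| = 8.1782
θ=272°: circle(B,4.00) ∩ circle(D,8.00): a=1.1545, h=3.8298
θ=272°:   candidates: C₊=(0.2533,1.9970) cross=31.321; C₋=(2.1253,-5.4303) cross=-31.321
θ=272°:   branch + wants cross > 0 → take C=(0.2533,1.9970) (cross=31.321)
θ=272°: ex = (C−B)/|BC| = (0.0459,0.9989); ey = (-0.9989,0.0459)
θ=272°: P = B + 0.61·ex + -3.38·ey = (3.4742,-1.5444)
θ=288°: B = A + 2.00·(cos288°, sin288°) = (0.6180, -1.9021)
θ=288°: |BD| = 7.6231
θ=288°: circle(B,4.00) ∩ circle(D,8.00): a=0.6632, h=3.9446
θ=288°:   candidates: C₊=(0.2760,2.0832) cross=30.070; C₋=(2.2445,-5.5565) cross=-30.070
θ=288°:   branch + wants cross > 0 → take C=(0.2760,2.0832) (cross=30.070)
θ=288°: ex = (C−B)/|BC| = (-0.0855,0.9963); ey = (-0.9963,-0.0855)
θ=288°: P = B + 0.61·ex + -3.38·ey = (3.9335,-1.0053)

θ=72°: 3.95 1.09
θ=188°: 1.04 -1.92
θ=272°: 3.47 -1.54
θ=288°: 3.93 -1.01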